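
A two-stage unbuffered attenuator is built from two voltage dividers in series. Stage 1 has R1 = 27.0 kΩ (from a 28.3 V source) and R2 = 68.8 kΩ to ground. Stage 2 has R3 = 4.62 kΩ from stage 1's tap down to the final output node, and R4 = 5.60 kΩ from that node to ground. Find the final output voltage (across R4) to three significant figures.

Stage 2 presents R3+R4 = 10.22 kΩ as a load on stage 1's tap.
Stage 1's lower leg becomes R2‖(R3+R4) = 8.898 kΩ, so V_mid = 28.3 × 8.898/35.90 = 7.015 V.
Stage 2 is itself unloaded: V_out = V_mid × R4/(R3+R4) = 7.015 × 5.60/10.22 = 3.84 V.

V_out ≈ 3.84 V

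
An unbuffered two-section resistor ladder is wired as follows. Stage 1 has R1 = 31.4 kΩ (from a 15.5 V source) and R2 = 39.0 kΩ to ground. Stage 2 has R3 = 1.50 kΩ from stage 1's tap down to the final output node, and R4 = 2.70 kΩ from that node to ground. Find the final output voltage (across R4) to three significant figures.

V_out ≈ 1.07 V

Stage 2 presents R3+R4 = 4.200 kΩ as a load on stage 1's tap.
Stage 1's lower leg becomes R2‖(R3+R4) = 3.792 kΩ, so V_mid = 15.5 × 3.792/35.19 = 1.670 V.
Stage 2 is itself unloaded: V_out = V_mid × R4/(R3+R4) = 1.670 × 2.70/4.200 = 1.07 V.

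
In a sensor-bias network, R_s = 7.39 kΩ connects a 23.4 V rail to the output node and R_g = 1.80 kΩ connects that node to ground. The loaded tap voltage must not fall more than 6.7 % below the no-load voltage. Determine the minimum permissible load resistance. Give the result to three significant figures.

Output resistance R_th = R_s‖R_g = (7.39 × 1.80)/9.190 = 1.447 kΩ.
The fractional drop is R_th/(R_th + R_L); requiring this ≤ 0.0670 gives R_L ≥ R_th(1/0.0670 − 1) = 1.447 × 13.93 = 20.2 kΩ.

R_L(min) ≈ 20.2 kΩ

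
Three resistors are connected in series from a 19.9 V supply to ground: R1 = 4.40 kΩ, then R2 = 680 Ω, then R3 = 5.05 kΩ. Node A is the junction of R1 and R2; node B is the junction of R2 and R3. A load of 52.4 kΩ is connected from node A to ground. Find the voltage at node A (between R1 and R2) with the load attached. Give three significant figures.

V ≈ 10.7 V

Below node A the series string R2+R3 = 5730 Ω sits in parallel with the 52400 Ω load: 5165 Ω.
V_A = 19.9 × 5165/(4400 + 5165) = 10.7 V.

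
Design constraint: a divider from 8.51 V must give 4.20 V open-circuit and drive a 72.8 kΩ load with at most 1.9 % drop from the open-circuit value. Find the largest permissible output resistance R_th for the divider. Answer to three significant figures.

R_th ≤ 1.41 kΩ

Loading drop = R_th/(R_th + R_L) ≤ 0.0190, so R_th ≤ R_L · ε/(1−ε) = 72.8 kΩ × 0.0190/0.9810 = 1.41 kΩ.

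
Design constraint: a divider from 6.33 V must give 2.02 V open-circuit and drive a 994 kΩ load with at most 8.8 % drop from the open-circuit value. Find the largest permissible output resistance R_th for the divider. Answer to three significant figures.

R_th ≤ 95.9 kΩ

Loading drop = R_th/(R_th + R_L) ≤ 0.0880, so R_th ≤ R_L · ε/(1−ε) = 994 kΩ × 0.0880/0.9120 = 95.9 kΩ.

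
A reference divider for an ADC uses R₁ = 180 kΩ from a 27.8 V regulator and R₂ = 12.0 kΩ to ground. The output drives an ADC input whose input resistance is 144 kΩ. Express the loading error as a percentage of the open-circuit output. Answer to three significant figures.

7.25 %

The divider's output (Thévenin) resistance is R₁‖R₂ = 11.25 kΩ.
Fractional drop under load = R_th/(R_th + R_L) = 11.25 / (11.25 + 144) = 0.07246.
So the output falls by 7.25 %.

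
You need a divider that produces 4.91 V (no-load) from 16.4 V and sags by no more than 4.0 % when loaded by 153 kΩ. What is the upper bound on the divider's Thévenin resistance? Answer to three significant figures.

R_th ≤ 6.38 kΩ

Loading drop = R_th/(R_th + R_L) ≤ 0.0400, so R_th ≤ R_L · ε/(1−ε) = 153 kΩ × 0.0400/0.9600 = 6.38 kΩ.
(Any R1, R2 with R2/(R1+R2) = 0.299 and R1‖R2 ≤ 6.38 kΩ will meet the spec.)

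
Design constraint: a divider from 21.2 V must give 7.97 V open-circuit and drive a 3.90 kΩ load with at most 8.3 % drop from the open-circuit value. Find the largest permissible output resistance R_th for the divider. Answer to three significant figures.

R_th ≤ 353 Ω

Loading drop = R_th/(R_th + R_L) ≤ 0.0830, so R_th ≤ R_L · ε/(1−ε) = 3.90 kΩ × 0.0830/0.9170 = 353 Ω.
(Any R1, R2 with R2/(R1+R2) = 0.376 and R1‖R2 ≤ 353 Ω will meet the spec.)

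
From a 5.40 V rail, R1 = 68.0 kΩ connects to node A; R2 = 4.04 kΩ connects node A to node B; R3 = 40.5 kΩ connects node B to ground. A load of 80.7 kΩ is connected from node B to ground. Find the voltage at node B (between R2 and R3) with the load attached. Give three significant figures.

V ≈ 1.47 V

At node B, R3 is in parallel with the load: R3‖R_L = 26.97 kΩ.
Below node A the resistance is R2 + (R3‖R_L) = 31.01 kΩ, so V_A = 5.40 × 31.01/99.01 = 1.691 V.
Then V_B = V_A × (R3‖R_L)/(R2 + R3‖R_L) = 1.691 × 26.97/31.01 = 1.47 V.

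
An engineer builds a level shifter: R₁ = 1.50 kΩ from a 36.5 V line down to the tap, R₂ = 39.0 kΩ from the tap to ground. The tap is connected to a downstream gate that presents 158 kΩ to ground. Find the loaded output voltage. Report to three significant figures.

The load sits in parallel with R₂: R₂‖R_L = (39.0 × 158) / (39.0 + 158) = 31.28 kΩ.
V_out = 36.5 × 31.28 / (1.50 + 31.28) = 36.5 × 31.28/32.78 = 34.8 V.

V_out ≈ 34.8 V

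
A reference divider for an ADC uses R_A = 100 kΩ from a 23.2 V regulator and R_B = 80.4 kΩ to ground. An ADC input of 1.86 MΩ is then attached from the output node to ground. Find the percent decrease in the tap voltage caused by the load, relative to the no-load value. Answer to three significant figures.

2.34 %

The divider's output (Thévenin) resistance is R_A‖R_B = 44.57 kΩ.
Fractional drop under load = R_th/(R_th + R_L) = 44.57 / (44.57 + 1860) = 0.02340.
So the output falls by 2.34 %.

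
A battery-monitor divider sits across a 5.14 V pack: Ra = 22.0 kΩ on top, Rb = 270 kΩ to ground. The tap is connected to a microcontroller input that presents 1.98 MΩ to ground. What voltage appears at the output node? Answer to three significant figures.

V_out ≈ 4.70 V

The load sits in parallel with Rb: Rb‖R_L = (270 × 1980) / (270 + 1980) = 237.6 kΩ.
V_out = 5.14 × 237.6 / (22.0 + 237.6) = 5.14 × 237.6/259.6 = 4.70 V.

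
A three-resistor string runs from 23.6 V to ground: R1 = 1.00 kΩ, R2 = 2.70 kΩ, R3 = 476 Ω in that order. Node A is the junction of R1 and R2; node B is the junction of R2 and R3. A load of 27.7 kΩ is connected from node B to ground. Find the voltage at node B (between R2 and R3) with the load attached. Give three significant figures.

At node B, R3 is in parallel with the load: R3‖R_L = 468.0 Ω.
Below node A the resistance is R2 + (R3‖R_L) = 3168 Ω, so V_A = 23.6 × 3168/4168 = 17.94 V.
Then V_B = V_A × (R3‖R_L)/(R2 + R3‖R_L) = 17.94 × 468.0/3168 = 2.65 V.

V ≈ 2.65 V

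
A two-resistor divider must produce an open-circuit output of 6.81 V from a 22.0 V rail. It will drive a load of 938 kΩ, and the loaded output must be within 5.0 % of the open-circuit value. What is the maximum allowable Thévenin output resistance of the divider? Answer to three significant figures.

R_th ≤ 49.4 kΩ

Loading drop = R_th/(R_th + R_L) ≤ 0.0500, so R_th ≤ R_L · ε/(1−ε) = 938 kΩ × 0.0500/0.9500 = 49.4 kΩ.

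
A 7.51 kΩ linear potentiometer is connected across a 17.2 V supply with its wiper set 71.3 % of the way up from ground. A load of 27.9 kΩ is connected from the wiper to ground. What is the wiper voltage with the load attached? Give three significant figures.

The wiper splits the pot into (1−α)R = 2.155 kΩ above and αR = 5.355 kΩ below.
Lower section ‖ load = 4.492 kΩ.
V_wiper = 17.2 × 4.492/(2.155 + 4.492) = 11.6 V.

V ≈ 11.6 V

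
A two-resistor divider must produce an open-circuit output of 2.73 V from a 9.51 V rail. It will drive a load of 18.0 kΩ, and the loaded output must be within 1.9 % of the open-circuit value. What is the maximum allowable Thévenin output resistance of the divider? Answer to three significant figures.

R_th ≤ 349 Ω

Loading drop = R_th/(R_th + R_L) ≤ 0.0190, so R_th ≤ R_L · ε/(1−ε) = 18.0 kΩ × 0.0190/0.9810 = 349 Ω.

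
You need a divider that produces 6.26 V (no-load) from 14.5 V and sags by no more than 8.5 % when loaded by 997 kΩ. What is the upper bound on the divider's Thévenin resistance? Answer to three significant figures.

R_th ≤ 92.6 kΩ

Loading drop = R_th/(R_th + R_L) ≤ 0.0850, so R_th ≤ R_L · ε/(1−ε) = 997 kΩ × 0.0850/0.9150 = 92.6 kΩ.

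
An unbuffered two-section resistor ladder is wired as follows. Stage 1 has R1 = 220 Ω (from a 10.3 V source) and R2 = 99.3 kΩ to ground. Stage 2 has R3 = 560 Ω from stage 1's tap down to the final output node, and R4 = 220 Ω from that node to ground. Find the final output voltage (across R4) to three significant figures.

Stage 2 presents R3+R4 = 780.0 Ω as a load on stage 1's tap.
Stage 1's lower leg becomes R2‖(R3+R4) = 773.9 Ω, so V_mid = 10.3 × 773.9/993.9 = 8.020 V.
Stage 2 is itself unloaded: V_out = V_mid × R4/(R3+R4) = 8.020 × 220/780.0 = 2.26 V.

V_out ≈ 2.26 V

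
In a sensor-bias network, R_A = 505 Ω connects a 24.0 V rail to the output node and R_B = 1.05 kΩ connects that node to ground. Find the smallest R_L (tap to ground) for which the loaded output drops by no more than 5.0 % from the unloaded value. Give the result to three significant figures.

Output resistance R_th = R_A‖R_B = (505 × 1050)/1555 = 341.0 Ω.
The fractional drop is R_th/(R_th + R_L); requiring this ≤ 0.0500 gives R_L ≥ R_th(1/0.0500 − 1) = 341.0 × 19.00 = 6.48 kΩ.

R_L(min) ≈ 6.48 kΩ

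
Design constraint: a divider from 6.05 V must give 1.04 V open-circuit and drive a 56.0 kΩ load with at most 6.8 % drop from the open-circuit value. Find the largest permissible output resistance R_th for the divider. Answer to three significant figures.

Loading drop = R_th/(R_th + R_L) ≤ 0.0680, so R_th ≤ R_L · ε/(1−ε) = 56.0 kΩ × 0.0680/0.9320 = 4.09 kΩ.
(Any R1, R2 with R2/(R1+R2) = 0.172 and R1‖R2 ≤ 4.09 kΩ will meet the spec.)

R_th ≤ 4.09 kΩ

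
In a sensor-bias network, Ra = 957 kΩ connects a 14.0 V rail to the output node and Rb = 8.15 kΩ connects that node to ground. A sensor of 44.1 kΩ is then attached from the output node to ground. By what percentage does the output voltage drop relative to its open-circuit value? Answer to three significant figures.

15.5 %

Unloaded V = 14.0 × 8.15/965.1 = 0.1182 V.
Loaded: Rb‖R_L = 6.879 kΩ, giving V = 14.0 × 6.879/963.9 = 0.09991 V.
Drop = (0.1182 − 0.09991) / 0.1182 = 15.5 %.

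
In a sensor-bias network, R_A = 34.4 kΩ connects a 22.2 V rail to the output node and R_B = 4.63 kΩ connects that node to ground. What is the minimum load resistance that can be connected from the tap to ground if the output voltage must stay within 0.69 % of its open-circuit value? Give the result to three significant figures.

Output resistance R_th = R_A‖R_B = (34.4 × 4.63)/39.03 = 4.081 kΩ.
The fractional drop is R_th/(R_th + R_L); requiring this ≤ 0.00690 gives R_L ≥ R_th(1/0.00690 − 1) = 4.081 × 143.9 = 587 kΩ.

R_L(min) ≈ 587 kΩ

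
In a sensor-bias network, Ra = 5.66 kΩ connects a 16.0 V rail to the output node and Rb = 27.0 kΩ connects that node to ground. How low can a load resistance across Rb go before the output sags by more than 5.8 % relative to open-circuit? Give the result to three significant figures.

R_L(min) ≈ 76.0 kΩ

Output resistance R_th = Ra‖Rb = (5.66 × 27.0)/32.66 = 4.679 kΩ.
The fractional drop is R_th/(R_th + R_L); requiring this ≤ 0.0580 gives R_L ≥ R_th(1/0.0580 − 1) = 4.679 × 16.24 = 76.0 kΩ.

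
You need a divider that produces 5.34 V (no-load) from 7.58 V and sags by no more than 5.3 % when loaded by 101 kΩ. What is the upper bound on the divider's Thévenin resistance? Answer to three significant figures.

R_th ≤ 5.65 kΩ

Loading drop = R_th/(R_th + R_L) ≤ 0.0530, so R_th ≤ R_L · ε/(1−ε) = 101 kΩ × 0.0530/0.9470 = 5.65 kΩ.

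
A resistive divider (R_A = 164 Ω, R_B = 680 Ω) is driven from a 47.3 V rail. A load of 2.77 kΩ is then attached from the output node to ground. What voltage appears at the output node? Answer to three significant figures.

The load sits in parallel with R_B: R_B‖R_L = (680 × 2770) / (680 + 2770) = 546.0 Ω.
V_out = 47.3 × 546.0 / (164 + 546.0) = 47.3 × 546.0/710.0 = 36.4 V.
(Unloaded it would have been 38.1 V.)

V_out ≈ 36.4 V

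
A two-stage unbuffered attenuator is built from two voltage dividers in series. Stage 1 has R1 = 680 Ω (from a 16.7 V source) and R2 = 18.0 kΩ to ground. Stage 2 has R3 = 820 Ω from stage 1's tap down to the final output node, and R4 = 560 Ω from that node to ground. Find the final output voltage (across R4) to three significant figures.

Stage 2 presents R3+R4 = 1380 Ω as a load on stage 1's tap.
Stage 1's lower leg becomes R2‖(R3+R4) = 1282 Ω, so V_mid = 16.7 × 1282/1962 = 10.91 V.
Stage 2 is itself unloaded: V_out = V_mid × R4/(R3+R4) = 10.91 × 560/1380 = 4.43 V.

V_out ≈ 4.43 V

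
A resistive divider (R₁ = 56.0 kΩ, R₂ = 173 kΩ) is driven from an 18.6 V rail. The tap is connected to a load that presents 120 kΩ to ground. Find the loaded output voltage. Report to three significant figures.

The load sits in parallel with R₂: R₂‖R_L = (173 × 120) / (173 + 120) = 70.85 kΩ.
V_out = 18.6 × 70.85 / (56.0 + 70.85) = 18.6 × 70.85/126.9 = 10.4 V.

V_out ≈ 10.4 V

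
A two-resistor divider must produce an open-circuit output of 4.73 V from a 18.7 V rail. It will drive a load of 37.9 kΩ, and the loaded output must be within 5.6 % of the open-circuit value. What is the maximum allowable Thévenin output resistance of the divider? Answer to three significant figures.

R_th ≤ 2.25 kΩ

Loading drop = R_th/(R_th + R_L) ≤ 0.0560, so R_th ≤ R_L · ε/(1−ε) = 37.9 kΩ × 0.0560/0.9440 = 2.25 kΩ.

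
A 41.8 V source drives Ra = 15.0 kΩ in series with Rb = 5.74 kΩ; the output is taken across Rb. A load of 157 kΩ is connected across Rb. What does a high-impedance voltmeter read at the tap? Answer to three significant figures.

The load sits in parallel with Rb: Rb‖R_L = (5.74 × 157) / (5.74 + 157) = 5.538 kΩ.
V_out = 41.8 × 5.538 / (15.0 + 5.538) = 41.8 × 5.538/20.54 = 11.3 V.

V_out ≈ 11.3 V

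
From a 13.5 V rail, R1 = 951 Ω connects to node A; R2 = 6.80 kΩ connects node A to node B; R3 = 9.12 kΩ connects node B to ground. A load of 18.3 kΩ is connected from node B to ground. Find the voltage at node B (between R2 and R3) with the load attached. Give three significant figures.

V ≈ 5.94 V

At node B, R3 is in parallel with the load: R3‖R_L = 6087 Ω.
Below node A the resistance is R2 + (R3‖R_L) = 12890 Ω, so V_A = 13.5 × 12890/13840 = 12.57 V.
Then V_B = V_A × (R3‖R_L)/(R2 + R3‖R_L) = 12.57 × 6087/12890 = 5.94 V.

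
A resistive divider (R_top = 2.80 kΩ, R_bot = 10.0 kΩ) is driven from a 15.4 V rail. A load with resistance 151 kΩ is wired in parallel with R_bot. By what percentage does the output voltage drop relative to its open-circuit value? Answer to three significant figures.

The divider's output (Thévenin) resistance is R_top‖R_bot = 2.188 kΩ.
Fractional drop under load = R_th/(R_th + R_L) = 2.188 / (2.188 + 151) = 0.01428.
So the output falls by 1.43 %.

1.43 %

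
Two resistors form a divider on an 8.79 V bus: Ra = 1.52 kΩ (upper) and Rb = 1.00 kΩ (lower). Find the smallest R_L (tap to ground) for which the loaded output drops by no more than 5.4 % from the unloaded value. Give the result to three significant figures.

R_L(min) ≈ 10.6 kΩ

Output resistance R_th = Ra‖Rb = (1520 × 1000)/2520 = 603.2 Ω.
The fractional drop is R_th/(R_th + R_L); requiring this ≤ 0.0540 gives R_L ≥ R_th(1/0.0540 − 1) = 603.2 × 17.52 = 10.6 kΩ.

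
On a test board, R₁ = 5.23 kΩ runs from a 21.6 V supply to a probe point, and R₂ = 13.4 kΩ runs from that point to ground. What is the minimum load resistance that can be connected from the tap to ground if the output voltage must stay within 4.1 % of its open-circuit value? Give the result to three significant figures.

Output resistance R_th = R₁‖R₂ = (5.23 × 13.4)/18.63 = 3.762 kΩ.
The fractional drop is R_th/(R_th + R_L); requiring this ≤ 0.0410 gives R_L ≥ R_th(1/0.0410 − 1) = 3.762 × 23.39 = 88.0 kΩ.

R_L(min) ≈ 88.0 kΩ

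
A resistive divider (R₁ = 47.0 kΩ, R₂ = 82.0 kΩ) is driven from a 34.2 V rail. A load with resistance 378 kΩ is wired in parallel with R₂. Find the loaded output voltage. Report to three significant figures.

V_out ≈ 20.1 V

The load sits in parallel with R₂: R₂‖R_L = (82.0 × 378) / (82.0 + 378) = 67.38 kΩ.
V_out = 34.2 × 67.38 / (47.0 + 67.38) = 34.2 × 67.38/114.4 = 20.1 V.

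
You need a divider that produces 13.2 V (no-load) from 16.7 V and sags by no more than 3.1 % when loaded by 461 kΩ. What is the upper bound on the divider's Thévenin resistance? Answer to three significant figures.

Loading drop = R_th/(R_th + R_L) ≤ 0.0310, so R_th ≤ R_L · ε/(1−ε) = 461 kΩ × 0.0310/0.9690 = 14.7 kΩ.
(Any R1, R2 with R2/(R1+R2) = 0.790 and R1‖R2 ≤ 14.7 kΩ will meet the spec.)

R_th ≤ 14.7 kΩ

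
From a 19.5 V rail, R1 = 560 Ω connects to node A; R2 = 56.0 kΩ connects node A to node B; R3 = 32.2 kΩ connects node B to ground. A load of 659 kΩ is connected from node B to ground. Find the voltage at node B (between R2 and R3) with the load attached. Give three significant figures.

At node B, R3 is in parallel with the load: R3‖R_L = 30700 Ω.
Below node A the resistance is R2 + (R3‖R_L) = 86700 Ω, so V_A = 19.5 × 86700/87260 = 19.37 V.
Then V_B = V_A × (R3‖R_L)/(R2 + R3‖R_L) = 19.37 × 30700/86700 = 6.86 V.

V ≈ 6.86 V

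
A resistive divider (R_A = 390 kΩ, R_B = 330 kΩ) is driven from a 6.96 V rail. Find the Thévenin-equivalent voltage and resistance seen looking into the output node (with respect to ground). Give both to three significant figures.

V_th is the open-circuit tap voltage: 6.96 × 330/(390 + 330) = 3.19 V.
With the supply zeroed, R_A and R_B appear in parallel from the tap: R_th = R_A‖R_B = (390 × 330)/720.0 = 179 kΩ.

V_th = 3.19 V, R_th = 179 kΩ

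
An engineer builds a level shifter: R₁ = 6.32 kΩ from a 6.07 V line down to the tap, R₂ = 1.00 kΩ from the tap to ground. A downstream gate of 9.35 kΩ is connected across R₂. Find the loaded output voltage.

The load sits in parallel with R₂: R₂‖R_L = (1.00 × 9.35) / (1.00 + 9.35) = 0.9034 kΩ.
V_out = 6.07 × 0.9034 / (6.32 + 0.9034) = 6.07 × 0.9034/7.223 = 0.759 V.

V_out ≈ 0.759 V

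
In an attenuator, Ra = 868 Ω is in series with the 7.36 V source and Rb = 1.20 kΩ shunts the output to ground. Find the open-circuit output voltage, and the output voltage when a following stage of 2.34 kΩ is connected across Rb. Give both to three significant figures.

Unloaded: 4.27 V; loaded: 3.51 V

Open-circuit: V = 7.36 × 1200/(868 + 1200) = 4.27 V.
With the load, Rb becomes Rb‖R_L = 793.2 Ω, so V = 7.36 × 793.2/1661 = 3.51 V.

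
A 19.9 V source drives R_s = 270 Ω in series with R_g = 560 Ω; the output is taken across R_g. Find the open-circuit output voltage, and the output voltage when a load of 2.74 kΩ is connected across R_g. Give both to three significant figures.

Open-circuit: V = 19.9 × 560/(270 + 560) = 13.4 V.
With the load, R_g becomes R_g‖R_L = 465.0 Ω, so V = 19.9 × 465.0/735.0 = 12.6 V.

Unloaded: 13.4 V; loaded: 12.6 V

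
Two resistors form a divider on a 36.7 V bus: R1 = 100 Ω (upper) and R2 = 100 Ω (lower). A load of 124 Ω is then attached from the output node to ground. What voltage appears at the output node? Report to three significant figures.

The load sits in parallel with R2: R2‖R_L = (100 × 124) / (100 + 124) = 55.36 Ω.
V_out = 36.7 × 55.36 / (100 + 55.36) = 36.7 × 55.36/155.4 = 13.1 V.
(Unloaded it would have been 18.4 V.)

V_out ≈ 13.1 V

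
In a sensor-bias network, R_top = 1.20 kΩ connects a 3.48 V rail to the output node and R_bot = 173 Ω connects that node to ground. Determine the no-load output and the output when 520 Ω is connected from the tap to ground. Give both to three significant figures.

Open-circuit: V = 3.48 × 173/(1200 + 173) = 0.438 V.
With the load, R_bot becomes R_bot‖R_L = 129.8 Ω, so V = 3.48 × 129.8/1330 = 0.340 V.

Unloaded: 0.438 V; loaded: 0.340 V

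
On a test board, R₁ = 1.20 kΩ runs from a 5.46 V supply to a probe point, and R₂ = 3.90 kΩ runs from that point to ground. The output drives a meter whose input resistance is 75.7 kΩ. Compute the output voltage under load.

The load sits in parallel with R₂: R₂‖R_L = (3.90 × 75.7) / (3.90 + 75.7) = 3.709 kΩ.
V_out = 5.46 × 3.709 / (1.20 + 3.709) = 5.46 × 3.709/4.909 = 4.13 V.
(Unloaded it would have been 4.18 V.)

V_out ≈ 4.13 V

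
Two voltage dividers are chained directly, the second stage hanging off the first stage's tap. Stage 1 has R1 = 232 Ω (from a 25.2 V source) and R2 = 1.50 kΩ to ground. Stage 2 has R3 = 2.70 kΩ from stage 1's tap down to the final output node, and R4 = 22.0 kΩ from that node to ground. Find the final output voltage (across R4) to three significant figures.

V_out ≈ 19.3 V

Stage 2 presents R3+R4 = 24700 Ω as a load on stage 1's tap.
Stage 1's lower leg becomes R2‖(R3+R4) = 1414 Ω, so V_mid = 25.2 × 1414/1646 = 21.65 V.
Stage 2 is itself unloaded: V_out = V_mid × R4/(R3+R4) = 21.65 × 22000/24700 = 19.3 V.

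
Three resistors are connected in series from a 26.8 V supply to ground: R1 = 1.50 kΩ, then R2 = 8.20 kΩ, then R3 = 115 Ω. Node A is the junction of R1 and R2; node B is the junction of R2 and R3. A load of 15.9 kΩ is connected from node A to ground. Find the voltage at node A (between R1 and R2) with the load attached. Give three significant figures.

V ≈ 21.0 V

Below node A the series string R2+R3 = 8315 Ω sits in parallel with the 15900 Ω load: 5460 Ω.
V_A = 26.8 × 5460/(1500 + 5460) = 21.0 V.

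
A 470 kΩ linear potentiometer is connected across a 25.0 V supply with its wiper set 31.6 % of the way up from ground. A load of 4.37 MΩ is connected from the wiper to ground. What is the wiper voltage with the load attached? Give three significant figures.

V ≈ 7.72 V

The wiper splits the pot into (1−α)R = 321.5 kΩ above and αR = 148.5 kΩ below.
Lower section ‖ load = 143.6 kΩ.
V_wiper = 25.0 × 143.6/(321.5 + 143.6) = 7.72 V.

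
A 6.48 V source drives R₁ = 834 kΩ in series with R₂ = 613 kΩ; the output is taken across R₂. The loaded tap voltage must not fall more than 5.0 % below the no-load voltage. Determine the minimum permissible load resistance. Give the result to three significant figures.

R_L(min) ≈ 6.71 MΩ

Output resistance R_th = R₁‖R₂ = (834 × 613)/1447 = 353.3 kΩ.
The fractional drop is R_th/(R_th + R_L); requiring this ≤ 0.0500 gives R_L ≥ R_th(1/0.0500 − 1) = 353.3 × 19.00 = 6.71 MΩ.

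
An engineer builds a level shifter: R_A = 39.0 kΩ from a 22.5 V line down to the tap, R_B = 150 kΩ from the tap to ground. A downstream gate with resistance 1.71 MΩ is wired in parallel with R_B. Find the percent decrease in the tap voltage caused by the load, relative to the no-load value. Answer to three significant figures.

The divider's output (Thévenin) resistance is R_A‖R_B = 30.95 kΩ.
Fractional drop under load = R_th/(R_th + R_L) = 30.95 / (30.95 + 1710) = 0.01778.
So the output falls by 1.78 %.

1.78 %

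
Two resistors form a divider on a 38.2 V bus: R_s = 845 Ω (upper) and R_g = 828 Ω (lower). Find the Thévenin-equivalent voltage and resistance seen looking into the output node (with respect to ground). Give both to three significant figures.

V_th is the open-circuit tap voltage: 38.2 × 828/(845 + 828) = 18.9 V.
With the supply zeroed, R_s and R_g appear in parallel from the tap: R_th = R_s‖R_g = (845 × 828)/1673 = 418 Ω.

V_th = 18.9 V, R_th = 418 Ω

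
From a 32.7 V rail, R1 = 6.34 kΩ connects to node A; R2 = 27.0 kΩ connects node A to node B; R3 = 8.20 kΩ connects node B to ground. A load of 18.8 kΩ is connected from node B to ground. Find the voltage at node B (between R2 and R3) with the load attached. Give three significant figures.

V ≈ 4.78 V

At node B, R3 is in parallel with the load: R3‖R_L = 5.710 kΩ.
Below node A the resistance is R2 + (R3‖R_L) = 32.71 kΩ, so V_A = 32.7 × 32.71/39.05 = 27.39 V.
Then V_B = V_A × (R3‖R_L)/(R2 + R3‖R_L) = 27.39 × 5.710/32.71 = 4.78 V.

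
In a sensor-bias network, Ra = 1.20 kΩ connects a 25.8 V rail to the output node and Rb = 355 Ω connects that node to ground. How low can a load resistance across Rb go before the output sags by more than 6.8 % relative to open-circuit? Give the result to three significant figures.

R_L(min) ≈ 3.75 kΩ

Output resistance R_th = Ra‖Rb = (1200 × 355)/1555 = 274.0 Ω.
The fractional drop is R_th/(R_th + R_L); requiring this ≤ 0.0680 gives R_L ≥ R_th(1/0.0680 − 1) = 274.0 × 13.71 = 3.75 kΩ.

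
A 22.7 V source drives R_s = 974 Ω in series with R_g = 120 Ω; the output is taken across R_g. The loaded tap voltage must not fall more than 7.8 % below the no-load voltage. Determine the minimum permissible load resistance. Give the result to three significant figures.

Output resistance R_th = R_s‖R_g = (974 × 120)/1094 = 106.8 Ω.
The fractional drop is R_th/(R_th + R_L); requiring this ≤ 0.0780 gives R_L ≥ R_th(1/0.0780 − 1) = 106.8 × 11.82 = 1.26 kΩ.

R_L(min) ≈ 1.26 kΩ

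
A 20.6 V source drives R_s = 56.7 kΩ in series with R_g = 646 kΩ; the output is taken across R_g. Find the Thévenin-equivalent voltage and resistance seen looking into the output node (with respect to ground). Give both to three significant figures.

V_th = 18.9 V, R_th = 52.1 kΩ

V_th is the open-circuit tap voltage: 20.6 × 646/(56.7 + 646) = 18.9 V.
With the supply zeroed, R_s and R_g appear in parallel from the tap: R_th = R_s‖R_g = (56.7 × 646)/702.7 = 52.1 kΩ.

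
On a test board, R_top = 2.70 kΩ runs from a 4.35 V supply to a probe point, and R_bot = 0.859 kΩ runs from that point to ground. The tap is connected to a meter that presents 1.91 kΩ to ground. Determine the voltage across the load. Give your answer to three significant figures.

The load sits in parallel with R_bot: R_bot‖R_L = (859 × 1910) / (859 + 1910) = 592.5 Ω.
V_out = 4.35 × 592.5 / (2700 + 592.5) = 4.35 × 592.5/3293 = 0.783 V.

V_out ≈ 0.783 V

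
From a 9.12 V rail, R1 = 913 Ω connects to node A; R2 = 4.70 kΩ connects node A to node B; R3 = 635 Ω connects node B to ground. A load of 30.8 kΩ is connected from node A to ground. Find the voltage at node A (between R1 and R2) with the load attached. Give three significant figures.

V ≈ 7.60 V

Below node A the series string R2+R3 = 5335 Ω sits in parallel with the 30800 Ω load: 4547 Ω.
V_A = 9.12 × 4547/(913 + 4547) = 7.60 V.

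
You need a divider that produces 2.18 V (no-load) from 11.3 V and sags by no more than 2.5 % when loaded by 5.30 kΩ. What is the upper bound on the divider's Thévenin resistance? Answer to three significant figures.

Loading drop = R_th/(R_th + R_L) ≤ 0.0250, so R_th ≤ R_L · ε/(1−ε) = 5.30 kΩ × 0.0250/0.9750 = 136 Ω.

R_th ≤ 136 Ω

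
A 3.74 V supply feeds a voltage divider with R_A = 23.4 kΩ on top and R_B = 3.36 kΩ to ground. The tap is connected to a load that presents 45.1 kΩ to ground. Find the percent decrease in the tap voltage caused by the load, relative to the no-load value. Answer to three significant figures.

The divider's output (Thévenin) resistance is R_A‖R_B = 2.938 kΩ.
Fractional drop under load = R_th/(R_th + R_L) = 2.938 / (2.938 + 45.1) = 0.06116.
So the output falls by 6.12 %.

6.12 %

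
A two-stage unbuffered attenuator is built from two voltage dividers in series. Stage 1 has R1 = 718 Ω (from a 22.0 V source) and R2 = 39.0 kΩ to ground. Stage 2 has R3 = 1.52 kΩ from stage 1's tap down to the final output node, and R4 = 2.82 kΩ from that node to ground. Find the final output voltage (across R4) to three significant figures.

Stage 2 presents R3+R4 = 4340 Ω as a load on stage 1's tap.
Stage 1's lower leg becomes R2‖(R3+R4) = 3905 Ω, so V_mid = 22.0 × 3905/4623 = 18.58 V.
Stage 2 is itself unloaded: V_out = V_mid × R4/(R3+R4) = 18.58 × 2820/4340 = 12.1 V.

V_out ≈ 12.1 V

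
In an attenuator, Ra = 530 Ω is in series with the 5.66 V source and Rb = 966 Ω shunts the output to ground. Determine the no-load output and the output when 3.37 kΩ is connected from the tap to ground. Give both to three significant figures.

Unloaded: 3.65 V; loaded: 3.32 V

Open-circuit: V = 5.66 × 966/(530 + 966) = 3.65 V.
With the load, Rb becomes Rb‖R_L = 750.8 Ω, so V = 5.66 × 750.8/1281 = 3.32 V.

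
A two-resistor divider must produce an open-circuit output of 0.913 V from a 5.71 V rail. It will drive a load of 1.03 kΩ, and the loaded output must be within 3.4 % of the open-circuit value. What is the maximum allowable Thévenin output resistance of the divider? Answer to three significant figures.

R_th ≤ 36.3 Ω

Loading drop = R_th/(R_th + R_L) ≤ 0.0340, so R_th ≤ R_L · ε/(1−ε) = 1.03 kΩ × 0.0340/0.9660 = 36.3 Ω.
(Any R1, R2 with R2/(R1+R2) = 0.160 and R1‖R2 ≤ 36.3 Ω will meet the spec.)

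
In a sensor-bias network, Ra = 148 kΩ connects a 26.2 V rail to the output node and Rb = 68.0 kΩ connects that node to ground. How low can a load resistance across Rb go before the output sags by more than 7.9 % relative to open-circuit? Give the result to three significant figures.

Output resistance R_th = Ra‖Rb = (148 × 68.0)/216.0 = 46.59 kΩ.
The fractional drop is R_th/(R_th + R_L); requiring this ≤ 0.0790 gives R_L ≥ R_th(1/0.0790 − 1) = 46.59 × 11.66 = 543 kΩ.

R_L(min) ≈ 543 kΩ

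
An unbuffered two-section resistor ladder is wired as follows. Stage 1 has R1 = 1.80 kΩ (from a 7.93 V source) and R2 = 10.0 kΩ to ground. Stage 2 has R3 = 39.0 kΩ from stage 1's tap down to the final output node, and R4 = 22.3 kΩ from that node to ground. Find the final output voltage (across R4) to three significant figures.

Stage 2 presents R3+R4 = 61.30 kΩ as a load on stage 1's tap.
Stage 1's lower leg becomes R2‖(R3+R4) = 8.597 kΩ, so V_mid = 7.93 × 8.597/10.40 = 6.557 V.
Stage 2 is itself unloaded: V_out = V_mid × R4/(R3+R4) = 6.557 × 22.3/61.30 = 2.39 V.

V_out ≈ 2.39 V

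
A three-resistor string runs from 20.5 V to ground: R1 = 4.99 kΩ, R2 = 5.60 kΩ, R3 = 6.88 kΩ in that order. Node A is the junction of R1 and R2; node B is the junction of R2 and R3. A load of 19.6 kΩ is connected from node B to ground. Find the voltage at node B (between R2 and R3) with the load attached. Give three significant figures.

V ≈ 6.66 V

At node B, R3 is in parallel with the load: R3‖R_L = 5.092 kΩ.
Below node A the resistance is R2 + (R3‖R_L) = 10.69 kΩ, so V_A = 20.5 × 10.69/15.68 = 13.98 V.
Then V_B = V_A × (R3‖R_L)/(R2 + R3‖R_L) = 13.98 × 5.092/10.69 = 6.66 V.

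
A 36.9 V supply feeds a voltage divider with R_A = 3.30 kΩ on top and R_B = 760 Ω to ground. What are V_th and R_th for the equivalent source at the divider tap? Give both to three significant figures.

V_th = 6.91 V, R_th = 618 Ω

V_th is the open-circuit tap voltage: 36.9 × 760/(3300 + 760) = 6.91 V.
With the supply zeroed, R_A and R_B appear in parallel from the tap: R_th = R_A‖R_B = (3300 × 760)/4060 = 618 Ω.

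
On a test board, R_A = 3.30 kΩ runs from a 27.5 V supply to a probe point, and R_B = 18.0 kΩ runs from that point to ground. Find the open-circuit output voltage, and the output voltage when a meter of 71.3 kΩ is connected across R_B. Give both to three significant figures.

Open-circuit: V = 27.5 × 18.0/(3.30 + 18.0) = 23.2 V.
With the load, R_B becomes R_B‖R_L = 14.37 kΩ, so V = 27.5 × 14.37/17.67 = 22.4 V.

Unloaded: 23.2 V; loaded: 22.4 V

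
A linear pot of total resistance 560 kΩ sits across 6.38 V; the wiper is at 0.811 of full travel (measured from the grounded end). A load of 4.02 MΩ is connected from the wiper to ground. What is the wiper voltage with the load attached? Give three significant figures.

V ≈ 5.07 V

The wiper splits the pot into (1−α)R = 105.8 kΩ above and αR = 454.2 kΩ below.
Lower section ‖ load = 408.1 kΩ.
V_wiper = 6.38 × 408.1/(105.8 + 408.1) = 5.07 V.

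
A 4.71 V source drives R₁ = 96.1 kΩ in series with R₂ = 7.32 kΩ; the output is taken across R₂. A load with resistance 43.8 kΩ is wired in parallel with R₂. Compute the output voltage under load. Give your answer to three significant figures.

The load sits in parallel with R₂: R₂‖R_L = (7.32 × 43.8) / (7.32 + 43.8) = 6.272 kΩ.
V_out = 4.71 × 6.272 / (96.1 + 6.272) = 4.71 × 6.272/102.4 = 0.289 V.

V_out ≈ 0.289 V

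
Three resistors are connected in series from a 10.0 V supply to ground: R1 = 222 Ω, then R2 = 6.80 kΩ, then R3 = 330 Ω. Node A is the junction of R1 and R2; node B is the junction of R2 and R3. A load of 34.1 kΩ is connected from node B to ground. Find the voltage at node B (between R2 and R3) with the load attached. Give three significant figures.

At node B, R3 is in parallel with the load: R3‖R_L = 326.8 Ω.
Below node A the resistance is R2 + (R3‖R_L) = 7127 Ω, so V_A = 10.0 × 7127/7349 = 9.698 V.
Then V_B = V_A × (R3‖R_L)/(R2 + R3‖R_L) = 9.698 × 326.8/7127 = 0.445 V.

V ≈ 0.445 V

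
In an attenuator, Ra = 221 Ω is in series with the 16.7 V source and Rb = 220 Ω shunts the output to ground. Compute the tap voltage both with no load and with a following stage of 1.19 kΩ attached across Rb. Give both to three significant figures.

Open-circuit: V = 16.7 × 220/(221 + 220) = 8.33 V.
With the load, Rb becomes Rb‖R_L = 185.7 Ω, so V = 16.7 × 185.7/406.7 = 7.62 V.

Unloaded: 8.33 V; loaded: 7.62 V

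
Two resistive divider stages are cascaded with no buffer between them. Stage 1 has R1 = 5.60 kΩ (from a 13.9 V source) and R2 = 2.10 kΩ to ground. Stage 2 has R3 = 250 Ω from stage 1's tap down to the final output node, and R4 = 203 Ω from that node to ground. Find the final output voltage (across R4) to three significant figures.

V_out ≈ 0.389 V

Stage 2 presents R3+R4 = 453.0 Ω as a load on stage 1's tap.
Stage 1's lower leg becomes R2‖(R3+R4) = 372.6 Ω, so V_mid = 13.9 × 372.6/5973 = 0.8672 V.
Stage 2 is itself unloaded: V_out = V_mid × R4/(R3+R4) = 0.8672 × 203/453.0 = 0.389 V.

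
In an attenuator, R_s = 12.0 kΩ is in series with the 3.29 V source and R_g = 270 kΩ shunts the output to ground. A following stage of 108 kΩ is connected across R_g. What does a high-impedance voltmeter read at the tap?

The load sits in parallel with R_g: R_g‖R_L = (270 × 108) / (270 + 108) = 77.14 kΩ.
V_out = 3.29 × 77.14 / (12.0 + 77.14) = 3.29 × 77.14/89.14 = 2.85 V.

V_out ≈ 2.85 V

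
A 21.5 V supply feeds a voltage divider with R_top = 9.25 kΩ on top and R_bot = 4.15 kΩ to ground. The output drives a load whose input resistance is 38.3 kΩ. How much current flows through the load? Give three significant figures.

I_L ≈ 0.162 mA

R_bot‖R_L = 3.744 kΩ; V_out = 21.5 × 3.744/12.99 = 6.195 V.
I_L = V_out / R_L = 6.195 / 38.3 kΩ = 0.162 mA.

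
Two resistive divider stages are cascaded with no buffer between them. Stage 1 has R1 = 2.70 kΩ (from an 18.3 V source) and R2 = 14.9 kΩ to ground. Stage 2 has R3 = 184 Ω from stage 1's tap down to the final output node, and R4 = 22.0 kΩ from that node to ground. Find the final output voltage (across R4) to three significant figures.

V_out ≈ 13.9 V

Stage 2 presents R3+R4 = 22180 Ω as a load on stage 1's tap.
Stage 1's lower leg becomes R2‖(R3+R4) = 8913 Ω, so V_mid = 18.3 × 8913/11610 = 14.05 V.
Stage 2 is itself unloaded: V_out = V_mid × R4/(R3+R4) = 14.05 × 22000/22180 = 13.9 V.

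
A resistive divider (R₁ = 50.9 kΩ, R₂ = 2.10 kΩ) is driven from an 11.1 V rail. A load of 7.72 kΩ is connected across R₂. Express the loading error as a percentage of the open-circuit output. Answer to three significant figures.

20.7 %

Unloaded V = 11.1 × 2.10/53.00 = 0.4398 V.
Loaded: R₂‖R_L = 1.651 kΩ, giving V = 11.1 × 1.651/52.55 = 0.3487 V.
Drop = (0.4398 − 0.3487) / 0.4398 = 20.7 %.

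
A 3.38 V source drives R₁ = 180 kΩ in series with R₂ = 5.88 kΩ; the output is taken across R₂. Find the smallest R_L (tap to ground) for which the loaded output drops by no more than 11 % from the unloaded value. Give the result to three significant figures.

Output resistance R_th = R₁‖R₂ = (180 × 5.88)/185.9 = 5.694 kΩ.
The fractional drop is R_th/(R_th + R_L); requiring this ≤ 0.110 gives R_L ≥ R_th(1/0.110 − 1) = 5.694 × 8.091 = 46.1 kΩ.

R_L(min) ≈ 46.1 kΩ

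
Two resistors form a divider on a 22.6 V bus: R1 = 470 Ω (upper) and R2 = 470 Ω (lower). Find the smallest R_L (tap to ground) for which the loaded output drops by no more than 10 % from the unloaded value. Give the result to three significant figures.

R_L(min) ≈ 2.12 kΩ

Output resistance R_th = R1‖R2 = (470 × 470)/940.0 = 235.0 Ω.
The fractional drop is R_th/(R_th + R_L); requiring this ≤ 0.100 gives R_L ≥ R_th(1/0.100 − 1) = 235.0 × 9.000 = 2.12 kΩ.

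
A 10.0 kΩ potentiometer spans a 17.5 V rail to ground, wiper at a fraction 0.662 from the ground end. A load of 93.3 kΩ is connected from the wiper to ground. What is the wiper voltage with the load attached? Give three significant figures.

V ≈ 11.3 V

The wiper splits the pot into (1−α)R = 3.380 kΩ above and αR = 6.620 kΩ below.
Lower section ‖ load = 6.181 kΩ.
V_wiper = 17.5 × 6.181/(3.380 + 6.181) = 11.3 V.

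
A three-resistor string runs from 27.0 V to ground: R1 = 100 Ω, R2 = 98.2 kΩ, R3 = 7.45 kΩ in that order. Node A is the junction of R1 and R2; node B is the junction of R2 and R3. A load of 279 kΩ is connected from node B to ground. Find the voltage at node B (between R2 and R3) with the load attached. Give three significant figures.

At node B, R3 is in parallel with the load: R3‖R_L = 7256 Ω.
Below node A the resistance is R2 + (R3‖R_L) = 105500 Ω, so V_A = 27.0 × 105500/105600 = 26.97 V.
Then V_B = V_A × (R3‖R_L)/(R2 + R3‖R_L) = 26.97 × 7256/105500 = 1.86 V.

V ≈ 1.86 V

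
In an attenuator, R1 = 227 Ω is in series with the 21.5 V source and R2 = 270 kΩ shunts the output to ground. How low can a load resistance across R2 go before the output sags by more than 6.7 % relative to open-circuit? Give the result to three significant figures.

Output resistance R_th = R1‖R2 = (227 × 270000)/270200 = 226.8 Ω.
The fractional drop is R_th/(R_th + R_L); requiring this ≤ 0.0670 gives R_L ≥ R_th(1/0.0670 − 1) = 226.8 × 13.93 = 3.16 kΩ.

R_L(min) ≈ 3.16 kΩ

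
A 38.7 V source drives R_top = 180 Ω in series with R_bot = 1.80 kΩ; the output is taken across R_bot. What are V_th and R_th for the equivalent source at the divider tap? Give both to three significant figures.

V_th = 35.2 V, R_th = 164 Ω

V_th is the open-circuit tap voltage: 38.7 × 1800/(180 + 1800) = 35.2 V.
With the supply zeroed, R_top and R_bot appear in parallel from the tap: R_th = R_top‖R_bot = (180 × 1800)/1980 = 164 Ω.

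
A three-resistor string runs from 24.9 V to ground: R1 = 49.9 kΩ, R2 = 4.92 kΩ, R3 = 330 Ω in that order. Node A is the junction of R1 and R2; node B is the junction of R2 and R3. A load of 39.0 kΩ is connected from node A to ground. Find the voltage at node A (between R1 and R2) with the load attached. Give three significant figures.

Below node A the series string R2+R3 = 5250 Ω sits in parallel with the 39000 Ω load: 4627 Ω.
V_A = 24.9 × 4627/(49900 + 4627) = 2.11 V.

V ≈ 2.11 V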